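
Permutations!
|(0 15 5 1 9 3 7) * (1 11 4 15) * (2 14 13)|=60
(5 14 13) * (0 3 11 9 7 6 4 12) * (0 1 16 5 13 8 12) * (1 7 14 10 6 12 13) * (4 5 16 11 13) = [3, 11, 2, 13, 0, 10, 5, 12, 4, 14, 6, 9, 7, 1, 8, 15, 16] = (16)(0 3 13 1 11 9 14 8 4)(5 10 6)(7 12)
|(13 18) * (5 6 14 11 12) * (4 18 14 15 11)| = |(4 18 13 14)(5 6 15 11 12)| = 20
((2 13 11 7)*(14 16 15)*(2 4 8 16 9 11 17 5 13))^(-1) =(4 7 11 9 14 15 16 8)(5 17 13) =[0, 1, 2, 3, 7, 17, 6, 11, 4, 14, 10, 9, 12, 5, 15, 16, 8, 13]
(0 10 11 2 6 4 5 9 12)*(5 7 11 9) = (0 10 9 12)(2 6 4 7 11) = [10, 1, 6, 3, 7, 5, 4, 11, 8, 12, 9, 2, 0]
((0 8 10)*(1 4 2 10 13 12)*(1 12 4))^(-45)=[4, 1, 8, 3, 0, 5, 6, 7, 2, 9, 13, 11, 12, 10]=(0 4)(2 8)(10 13)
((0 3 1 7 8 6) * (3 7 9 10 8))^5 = [10, 0, 2, 6, 4, 5, 9, 8, 1, 7, 3] = (0 10 3 6 9 7 8 1)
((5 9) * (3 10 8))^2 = (3 8 10) = [0, 1, 2, 8, 4, 5, 6, 7, 10, 9, 3]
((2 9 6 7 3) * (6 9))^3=[0, 1, 3, 7, 4, 5, 2, 6, 8, 9]=(9)(2 3 7 6)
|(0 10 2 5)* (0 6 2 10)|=|(10)(2 5 6)|=3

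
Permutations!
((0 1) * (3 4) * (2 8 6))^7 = (0 1)(2 8 6)(3 4) = [1, 0, 8, 4, 3, 5, 2, 7, 6]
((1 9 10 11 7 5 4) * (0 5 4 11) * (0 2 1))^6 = (0 5 11 7 4)(1 10)(2 9) = [5, 10, 9, 3, 0, 11, 6, 4, 8, 2, 1, 7]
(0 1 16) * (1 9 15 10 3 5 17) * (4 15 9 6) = (0 6 4 15 10 3 5 17 1 16) = [6, 16, 2, 5, 15, 17, 4, 7, 8, 9, 3, 11, 12, 13, 14, 10, 0, 1]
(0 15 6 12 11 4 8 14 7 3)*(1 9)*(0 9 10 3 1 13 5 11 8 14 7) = (0 15 6 12 8 7 1 10 3 9 13 5 11 4 14) = [15, 10, 2, 9, 14, 11, 12, 1, 7, 13, 3, 4, 8, 5, 0, 6]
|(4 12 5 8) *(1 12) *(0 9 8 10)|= |(0 9 8 4 1 12 5 10)|= 8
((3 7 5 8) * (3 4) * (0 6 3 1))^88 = (8) = [0, 1, 2, 3, 4, 5, 6, 7, 8]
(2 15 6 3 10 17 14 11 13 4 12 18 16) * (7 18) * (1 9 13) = (1 9 13 4 12 7 18 16 2 15 6 3 10 17 14 11) = [0, 9, 15, 10, 12, 5, 3, 18, 8, 13, 17, 1, 7, 4, 11, 6, 2, 14, 16]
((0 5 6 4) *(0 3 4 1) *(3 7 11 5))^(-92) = (0 11)(1 7)(3 5)(4 6) = [11, 7, 2, 5, 6, 3, 4, 1, 8, 9, 10, 0]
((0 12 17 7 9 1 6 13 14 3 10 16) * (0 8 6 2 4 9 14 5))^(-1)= (0 5 13 6 8 16 10 3 14 7 17 12)(1 9 4 2)= [5, 9, 1, 14, 2, 13, 8, 17, 16, 4, 3, 11, 0, 6, 7, 15, 10, 12]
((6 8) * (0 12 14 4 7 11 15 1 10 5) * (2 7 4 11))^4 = [15, 12, 2, 3, 4, 11, 6, 7, 8, 9, 14, 5, 1, 13, 10, 0] = (0 15)(1 12)(5 11)(10 14)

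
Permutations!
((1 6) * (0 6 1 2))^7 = (0 6 2) = [6, 1, 0, 3, 4, 5, 2]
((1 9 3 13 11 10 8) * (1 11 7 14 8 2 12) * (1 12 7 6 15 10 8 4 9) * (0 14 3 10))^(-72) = [2, 1, 15, 14, 3, 5, 9, 0, 8, 13, 6, 11, 12, 4, 7, 10] = (0 2 15 10 6 9 13 4 3 14 7)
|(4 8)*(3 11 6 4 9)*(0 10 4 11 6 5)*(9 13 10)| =12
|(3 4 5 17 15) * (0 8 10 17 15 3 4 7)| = 6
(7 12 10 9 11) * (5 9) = (5 9 11 7 12 10) = [0, 1, 2, 3, 4, 9, 6, 12, 8, 11, 5, 7, 10]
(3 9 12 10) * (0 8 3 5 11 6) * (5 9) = [8, 1, 2, 5, 4, 11, 0, 7, 3, 12, 9, 6, 10] = (0 8 3 5 11 6)(9 12 10)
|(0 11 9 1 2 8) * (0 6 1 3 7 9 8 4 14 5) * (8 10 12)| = |(0 11 10 12 8 6 1 2 4 14 5)(3 7 9)| = 33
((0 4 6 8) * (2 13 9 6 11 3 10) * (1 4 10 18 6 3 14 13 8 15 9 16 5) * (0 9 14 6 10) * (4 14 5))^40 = [0, 4, 18, 8, 5, 16, 14, 7, 10, 2, 3, 1, 12, 6, 11, 13, 15, 17, 9] = (1 4 5 16 15 13 6 14 11)(2 18 9)(3 8 10)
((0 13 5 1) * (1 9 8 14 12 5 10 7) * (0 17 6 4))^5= (0 17 10 4 1 13 6 7)= [17, 13, 2, 3, 1, 5, 7, 0, 8, 9, 4, 11, 12, 6, 14, 15, 16, 10]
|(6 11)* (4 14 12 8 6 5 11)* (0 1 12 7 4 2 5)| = 24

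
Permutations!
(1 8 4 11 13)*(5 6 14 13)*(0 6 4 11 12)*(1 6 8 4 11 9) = (0 8 9 1 4 12)(5 11)(6 14 13) = [8, 4, 2, 3, 12, 11, 14, 7, 9, 1, 10, 5, 0, 6, 13]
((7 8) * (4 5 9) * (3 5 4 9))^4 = (9) = [0, 1, 2, 3, 4, 5, 6, 7, 8, 9]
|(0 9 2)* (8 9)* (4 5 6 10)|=|(0 8 9 2)(4 5 6 10)|=4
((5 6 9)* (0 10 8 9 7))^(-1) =(0 7 6 5 9 8 10) =[7, 1, 2, 3, 4, 9, 5, 6, 10, 8, 0]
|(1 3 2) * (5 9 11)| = 3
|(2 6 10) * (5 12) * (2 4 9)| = |(2 6 10 4 9)(5 12)| = 10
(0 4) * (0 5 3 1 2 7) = [4, 2, 7, 1, 5, 3, 6, 0] = (0 4 5 3 1 2 7)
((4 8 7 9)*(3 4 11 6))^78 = (3 4 8 7 9 11 6) = [0, 1, 2, 4, 8, 5, 3, 9, 7, 11, 10, 6]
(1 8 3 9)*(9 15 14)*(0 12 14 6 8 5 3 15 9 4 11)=(0 12 14 4 11)(1 5 3 9)(6 8 15)=[12, 5, 2, 9, 11, 3, 8, 7, 15, 1, 10, 0, 14, 13, 4, 6]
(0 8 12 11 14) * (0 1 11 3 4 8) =[0, 11, 2, 4, 8, 5, 6, 7, 12, 9, 10, 14, 3, 13, 1] =(1 11 14)(3 4 8 12)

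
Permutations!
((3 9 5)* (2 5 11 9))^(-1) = (2 3 5)(9 11) = [0, 1, 3, 5, 4, 2, 6, 7, 8, 11, 10, 9]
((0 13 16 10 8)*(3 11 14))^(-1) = (0 8 10 16 13)(3 14 11) = [8, 1, 2, 14, 4, 5, 6, 7, 10, 9, 16, 3, 12, 0, 11, 15, 13]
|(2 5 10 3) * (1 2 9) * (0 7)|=6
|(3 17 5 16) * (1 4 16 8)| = |(1 4 16 3 17 5 8)| = 7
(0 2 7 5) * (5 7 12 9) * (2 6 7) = (0 6 7 2 12 9 5) = [6, 1, 12, 3, 4, 0, 7, 2, 8, 5, 10, 11, 9]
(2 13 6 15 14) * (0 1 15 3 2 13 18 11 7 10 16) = [1, 15, 18, 2, 4, 5, 3, 10, 8, 9, 16, 7, 12, 6, 13, 14, 0, 17, 11] = (0 1 15 14 13 6 3 2 18 11 7 10 16)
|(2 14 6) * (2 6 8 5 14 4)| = 6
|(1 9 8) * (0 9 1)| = |(0 9 8)| = 3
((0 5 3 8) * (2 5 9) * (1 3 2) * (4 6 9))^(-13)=(0 4 6 9 1 3 8)(2 5)=[4, 3, 5, 8, 6, 2, 9, 7, 0, 1]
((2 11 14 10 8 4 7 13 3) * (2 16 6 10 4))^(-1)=(2 8 10 6 16 3 13 7 4 14 11)=[0, 1, 8, 13, 14, 5, 16, 4, 10, 9, 6, 2, 12, 7, 11, 15, 3]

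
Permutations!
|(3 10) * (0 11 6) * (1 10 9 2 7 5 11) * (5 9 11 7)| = |(0 1 10 3 11 6)(2 5 7 9)| = 12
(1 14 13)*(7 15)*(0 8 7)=[8, 14, 2, 3, 4, 5, 6, 15, 7, 9, 10, 11, 12, 1, 13, 0]=(0 8 7 15)(1 14 13)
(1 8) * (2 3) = (1 8)(2 3) = [0, 8, 3, 2, 4, 5, 6, 7, 1]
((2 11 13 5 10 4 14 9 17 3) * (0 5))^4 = (0 14 2 5 9 11 10 17 13 4 3) = [14, 1, 5, 0, 3, 9, 6, 7, 8, 11, 17, 10, 12, 4, 2, 15, 16, 13]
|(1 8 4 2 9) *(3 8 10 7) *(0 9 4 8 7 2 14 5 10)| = |(0 9 1)(2 4 14 5 10)(3 7)| = 30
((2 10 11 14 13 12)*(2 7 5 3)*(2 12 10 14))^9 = (2 11 10 13 14)(3 12 7 5) = [0, 1, 11, 12, 4, 3, 6, 5, 8, 9, 13, 10, 7, 14, 2]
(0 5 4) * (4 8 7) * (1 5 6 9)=(0 6 9 1 5 8 7 4)=[6, 5, 2, 3, 0, 8, 9, 4, 7, 1]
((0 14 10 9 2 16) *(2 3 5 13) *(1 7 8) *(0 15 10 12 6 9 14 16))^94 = (0 13 3 6 14 15)(1 7 8)(2 5 9 12 10 16) = [13, 7, 5, 6, 4, 9, 14, 8, 1, 12, 16, 11, 10, 3, 15, 0, 2]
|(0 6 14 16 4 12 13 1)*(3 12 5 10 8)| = |(0 6 14 16 4 5 10 8 3 12 13 1)| = 12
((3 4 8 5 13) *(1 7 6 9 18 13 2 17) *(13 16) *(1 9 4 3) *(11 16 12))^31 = (1 4 2 18 16 7 8 17 12 13 6 5 9 11) = [0, 4, 18, 3, 2, 9, 5, 8, 17, 11, 10, 1, 13, 6, 14, 15, 7, 12, 16]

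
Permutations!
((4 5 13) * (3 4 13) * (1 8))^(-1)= [0, 8, 2, 5, 3, 4, 6, 7, 1, 9, 10, 11, 12, 13]= (13)(1 8)(3 5 4)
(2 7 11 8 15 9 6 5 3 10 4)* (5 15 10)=(2 7 11 8 10 4)(3 5)(6 15 9)=[0, 1, 7, 5, 2, 3, 15, 11, 10, 6, 4, 8, 12, 13, 14, 9]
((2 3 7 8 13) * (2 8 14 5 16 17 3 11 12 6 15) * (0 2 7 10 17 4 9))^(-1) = [9, 1, 0, 17, 16, 14, 12, 15, 13, 4, 3, 2, 11, 8, 7, 6, 5, 10] = (0 9 4 16 5 14 7 15 6 12 11 2)(3 17 10)(8 13)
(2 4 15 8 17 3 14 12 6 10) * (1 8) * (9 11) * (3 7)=(1 8 17 7 3 14 12 6 10 2 4 15)(9 11)=[0, 8, 4, 14, 15, 5, 10, 3, 17, 11, 2, 9, 6, 13, 12, 1, 16, 7]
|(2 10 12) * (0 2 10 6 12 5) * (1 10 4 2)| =4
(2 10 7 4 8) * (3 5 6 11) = (2 10 7 4 8)(3 5 6 11) = [0, 1, 10, 5, 8, 6, 11, 4, 2, 9, 7, 3]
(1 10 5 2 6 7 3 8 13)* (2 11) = (1 10 5 11 2 6 7 3 8 13) = [0, 10, 6, 8, 4, 11, 7, 3, 13, 9, 5, 2, 12, 1]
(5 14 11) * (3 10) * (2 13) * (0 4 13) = (0 4 13 2)(3 10)(5 14 11) = [4, 1, 0, 10, 13, 14, 6, 7, 8, 9, 3, 5, 12, 2, 11]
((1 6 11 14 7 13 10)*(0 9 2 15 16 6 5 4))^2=(0 2 16 11 7 10 5)(1 4 9 15 6 14 13)=[2, 4, 16, 3, 9, 0, 14, 10, 8, 15, 5, 7, 12, 1, 13, 6, 11]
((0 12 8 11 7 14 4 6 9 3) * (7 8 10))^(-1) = [3, 1, 2, 9, 14, 5, 4, 10, 11, 6, 12, 8, 0, 13, 7] = (0 3 9 6 4 14 7 10 12)(8 11)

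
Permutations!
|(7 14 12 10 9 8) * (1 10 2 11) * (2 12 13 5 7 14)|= |(1 10 9 8 14 13 5 7 2 11)|= 10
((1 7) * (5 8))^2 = (8) = [0, 1, 2, 3, 4, 5, 6, 7, 8]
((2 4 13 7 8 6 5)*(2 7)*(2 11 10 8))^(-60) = (2 11 6)(4 10 5)(7 13 8) = [0, 1, 11, 3, 10, 4, 2, 13, 7, 9, 5, 6, 12, 8]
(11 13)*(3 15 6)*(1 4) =[0, 4, 2, 15, 1, 5, 3, 7, 8, 9, 10, 13, 12, 11, 14, 6] =(1 4)(3 15 6)(11 13)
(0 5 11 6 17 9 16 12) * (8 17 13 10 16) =(0 5 11 6 13 10 16 12)(8 17 9) =[5, 1, 2, 3, 4, 11, 13, 7, 17, 8, 16, 6, 0, 10, 14, 15, 12, 9]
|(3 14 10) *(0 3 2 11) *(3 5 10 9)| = 15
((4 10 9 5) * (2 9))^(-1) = [0, 1, 10, 3, 5, 9, 6, 7, 8, 2, 4] = (2 10 4 5 9)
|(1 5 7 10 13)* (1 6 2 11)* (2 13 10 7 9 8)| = 6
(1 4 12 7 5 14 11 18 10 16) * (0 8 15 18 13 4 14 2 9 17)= (0 8 15 18 10 16 1 14 11 13 4 12 7 5 2 9 17)= [8, 14, 9, 3, 12, 2, 6, 5, 15, 17, 16, 13, 7, 4, 11, 18, 1, 0, 10]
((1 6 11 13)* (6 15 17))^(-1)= (1 13 11 6 17 15)= [0, 13, 2, 3, 4, 5, 17, 7, 8, 9, 10, 6, 12, 11, 14, 1, 16, 15]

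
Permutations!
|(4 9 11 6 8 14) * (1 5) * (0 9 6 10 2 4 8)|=|(0 9 11 10 2 4 6)(1 5)(8 14)|=14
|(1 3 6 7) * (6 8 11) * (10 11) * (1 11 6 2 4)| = 9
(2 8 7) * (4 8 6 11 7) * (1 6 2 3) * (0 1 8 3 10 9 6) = (0 1)(3 8 4)(6 11 7 10 9) = [1, 0, 2, 8, 3, 5, 11, 10, 4, 6, 9, 7]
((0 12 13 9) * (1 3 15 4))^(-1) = (0 9 13 12)(1 4 15 3) = [9, 4, 2, 1, 15, 5, 6, 7, 8, 13, 10, 11, 0, 12, 14, 3]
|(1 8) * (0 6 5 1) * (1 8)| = |(0 6 5 8)| = 4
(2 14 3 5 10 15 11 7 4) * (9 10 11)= (2 14 3 5 11 7 4)(9 10 15)= [0, 1, 14, 5, 2, 11, 6, 4, 8, 10, 15, 7, 12, 13, 3, 9]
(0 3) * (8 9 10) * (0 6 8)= (0 3 6 8 9 10)= [3, 1, 2, 6, 4, 5, 8, 7, 9, 10, 0]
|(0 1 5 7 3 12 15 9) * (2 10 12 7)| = |(0 1 5 2 10 12 15 9)(3 7)| = 8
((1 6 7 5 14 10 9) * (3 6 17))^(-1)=(1 9 10 14 5 7 6 3 17)=[0, 9, 2, 17, 4, 7, 3, 6, 8, 10, 14, 11, 12, 13, 5, 15, 16, 1]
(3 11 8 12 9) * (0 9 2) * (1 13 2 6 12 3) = [9, 13, 0, 11, 4, 5, 12, 7, 3, 1, 10, 8, 6, 2] = (0 9 1 13 2)(3 11 8)(6 12)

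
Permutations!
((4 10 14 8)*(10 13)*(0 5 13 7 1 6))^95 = [8, 10, 2, 3, 5, 4, 14, 13, 0, 9, 1, 11, 12, 7, 6] = (0 8)(1 10)(4 5)(6 14)(7 13)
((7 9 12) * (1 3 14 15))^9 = [0, 3, 2, 14, 4, 5, 6, 7, 8, 9, 10, 11, 12, 13, 15, 1] = (1 3 14 15)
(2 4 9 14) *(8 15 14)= (2 4 9 8 15 14)= [0, 1, 4, 3, 9, 5, 6, 7, 15, 8, 10, 11, 12, 13, 2, 14]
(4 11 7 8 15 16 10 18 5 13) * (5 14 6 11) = (4 5 13)(6 11 7 8 15 16 10 18 14) = [0, 1, 2, 3, 5, 13, 11, 8, 15, 9, 18, 7, 12, 4, 6, 16, 10, 17, 14]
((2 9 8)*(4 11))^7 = (2 9 8)(4 11) = [0, 1, 9, 3, 11, 5, 6, 7, 2, 8, 10, 4]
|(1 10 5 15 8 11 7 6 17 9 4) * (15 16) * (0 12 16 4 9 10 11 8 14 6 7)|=|(0 12 16 15 14 6 17 10 5 4 1 11)|=12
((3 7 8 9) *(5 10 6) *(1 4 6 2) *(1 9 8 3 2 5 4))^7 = (2 9)(3 7)(4 6)(5 10) = [0, 1, 9, 7, 6, 10, 4, 3, 8, 2, 5]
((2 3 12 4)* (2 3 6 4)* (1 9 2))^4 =(1 4 9 3 2 12 6) =[0, 4, 12, 2, 9, 5, 1, 7, 8, 3, 10, 11, 6]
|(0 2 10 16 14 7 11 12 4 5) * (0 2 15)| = |(0 15)(2 10 16 14 7 11 12 4 5)| = 18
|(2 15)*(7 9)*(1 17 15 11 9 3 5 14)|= |(1 17 15 2 11 9 7 3 5 14)|= 10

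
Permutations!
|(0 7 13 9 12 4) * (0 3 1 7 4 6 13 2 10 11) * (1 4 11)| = 4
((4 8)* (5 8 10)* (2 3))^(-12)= (10)= [0, 1, 2, 3, 4, 5, 6, 7, 8, 9, 10]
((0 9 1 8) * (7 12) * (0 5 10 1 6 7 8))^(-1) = (0 1 10 5 8 12 7 6 9) = [1, 10, 2, 3, 4, 8, 9, 6, 12, 0, 5, 11, 7]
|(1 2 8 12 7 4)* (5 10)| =6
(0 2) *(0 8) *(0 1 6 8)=(0 2)(1 6 8)=[2, 6, 0, 3, 4, 5, 8, 7, 1]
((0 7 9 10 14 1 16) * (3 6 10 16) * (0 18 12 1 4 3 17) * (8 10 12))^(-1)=(0 17 1 12 6 3 4 14 10 8 18 16 9 7)=[17, 12, 2, 4, 14, 5, 3, 0, 18, 7, 8, 11, 6, 13, 10, 15, 9, 1, 16]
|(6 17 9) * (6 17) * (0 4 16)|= |(0 4 16)(9 17)|= 6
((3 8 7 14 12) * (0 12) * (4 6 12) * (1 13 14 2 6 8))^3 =(0 7 12 13 4 2 3 14 8 6 1) =[7, 0, 3, 14, 2, 5, 1, 12, 6, 9, 10, 11, 13, 4, 8]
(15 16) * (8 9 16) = (8 9 16 15) = [0, 1, 2, 3, 4, 5, 6, 7, 9, 16, 10, 11, 12, 13, 14, 8, 15]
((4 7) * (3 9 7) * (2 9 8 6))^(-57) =(2 6 8 3 4 7 9) =[0, 1, 6, 4, 7, 5, 8, 9, 3, 2]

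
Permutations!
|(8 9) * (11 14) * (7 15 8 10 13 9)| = |(7 15 8)(9 10 13)(11 14)| = 6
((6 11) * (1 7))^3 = [0, 7, 2, 3, 4, 5, 11, 1, 8, 9, 10, 6] = (1 7)(6 11)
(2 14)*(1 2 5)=(1 2 14 5)=[0, 2, 14, 3, 4, 1, 6, 7, 8, 9, 10, 11, 12, 13, 5]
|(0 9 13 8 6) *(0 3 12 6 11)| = |(0 9 13 8 11)(3 12 6)| = 15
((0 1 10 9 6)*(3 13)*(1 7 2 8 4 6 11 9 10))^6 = (13) = [0, 1, 2, 3, 4, 5, 6, 7, 8, 9, 10, 11, 12, 13]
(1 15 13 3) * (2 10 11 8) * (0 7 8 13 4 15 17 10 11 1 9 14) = (0 7 8 2 11 13 3 9 14)(1 17 10)(4 15) = [7, 17, 11, 9, 15, 5, 6, 8, 2, 14, 1, 13, 12, 3, 0, 4, 16, 10]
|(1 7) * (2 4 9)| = 6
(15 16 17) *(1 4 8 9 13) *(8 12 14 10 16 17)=(1 4 12 14 10 16 8 9 13)(15 17)=[0, 4, 2, 3, 12, 5, 6, 7, 9, 13, 16, 11, 14, 1, 10, 17, 8, 15]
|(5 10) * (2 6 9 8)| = 4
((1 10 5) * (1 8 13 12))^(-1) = (1 12 13 8 5 10) = [0, 12, 2, 3, 4, 10, 6, 7, 5, 9, 1, 11, 13, 8]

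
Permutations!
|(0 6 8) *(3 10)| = |(0 6 8)(3 10)| = 6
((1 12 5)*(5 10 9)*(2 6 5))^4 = (1 2 12 6 10 5 9) = [0, 2, 12, 3, 4, 9, 10, 7, 8, 1, 5, 11, 6]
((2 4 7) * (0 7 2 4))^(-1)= (0 2 4 7)= [2, 1, 4, 3, 7, 5, 6, 0]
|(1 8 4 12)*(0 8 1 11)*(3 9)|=|(0 8 4 12 11)(3 9)|=10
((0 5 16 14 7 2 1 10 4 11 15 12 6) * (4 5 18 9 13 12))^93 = (0 13)(1 5 14 2 10 16 7)(6 9)(12 18) = [13, 5, 10, 3, 4, 14, 9, 1, 8, 6, 16, 11, 18, 0, 2, 15, 7, 17, 12]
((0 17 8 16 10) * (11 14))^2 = [8, 1, 2, 3, 4, 5, 6, 7, 10, 9, 17, 11, 12, 13, 14, 15, 0, 16] = (0 8 10 17 16)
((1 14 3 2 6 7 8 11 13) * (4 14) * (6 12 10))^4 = (1 2 7)(3 6 13)(4 12 8)(10 11 14) = [0, 2, 7, 6, 12, 5, 13, 1, 4, 9, 11, 14, 8, 3, 10]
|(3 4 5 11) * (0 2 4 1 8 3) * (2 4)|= |(0 4 5 11)(1 8 3)|= 12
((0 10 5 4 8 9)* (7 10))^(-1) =[9, 1, 2, 3, 5, 10, 6, 0, 4, 8, 7] =(0 9 8 4 5 10 7)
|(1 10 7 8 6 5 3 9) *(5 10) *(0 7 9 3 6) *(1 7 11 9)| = |(0 11 9 7 8)(1 5 6 10)| = 20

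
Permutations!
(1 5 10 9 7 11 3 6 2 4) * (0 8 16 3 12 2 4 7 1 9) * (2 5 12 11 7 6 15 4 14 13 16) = (0 8 2 6 14 13 16 3 15 4 9 1 12 5 10) = [8, 12, 6, 15, 9, 10, 14, 7, 2, 1, 0, 11, 5, 16, 13, 4, 3]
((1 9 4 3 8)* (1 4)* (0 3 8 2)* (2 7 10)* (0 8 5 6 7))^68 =(2 7 5 8 10 6 4) =[0, 1, 7, 3, 2, 8, 4, 5, 10, 9, 6]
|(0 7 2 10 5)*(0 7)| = 4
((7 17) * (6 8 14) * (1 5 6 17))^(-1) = (1 7 17 14 8 6 5) = [0, 7, 2, 3, 4, 1, 5, 17, 6, 9, 10, 11, 12, 13, 8, 15, 16, 14]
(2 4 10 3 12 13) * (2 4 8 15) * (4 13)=(2 8 15)(3 12 4 10)=[0, 1, 8, 12, 10, 5, 6, 7, 15, 9, 3, 11, 4, 13, 14, 2]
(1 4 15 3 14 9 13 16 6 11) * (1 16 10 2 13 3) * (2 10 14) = (1 4 15)(2 13 14 9 3)(6 11 16) = [0, 4, 13, 2, 15, 5, 11, 7, 8, 3, 10, 16, 12, 14, 9, 1, 6]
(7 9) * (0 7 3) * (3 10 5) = (0 7 9 10 5 3) = [7, 1, 2, 0, 4, 3, 6, 9, 8, 10, 5]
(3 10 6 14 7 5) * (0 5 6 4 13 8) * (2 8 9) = (0 5 3 10 4 13 9 2 8)(6 14 7) = [5, 1, 8, 10, 13, 3, 14, 6, 0, 2, 4, 11, 12, 9, 7]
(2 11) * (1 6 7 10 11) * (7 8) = (1 6 8 7 10 11 2) = [0, 6, 1, 3, 4, 5, 8, 10, 7, 9, 11, 2]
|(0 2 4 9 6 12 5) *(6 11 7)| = |(0 2 4 9 11 7 6 12 5)| = 9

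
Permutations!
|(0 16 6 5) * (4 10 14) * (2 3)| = 12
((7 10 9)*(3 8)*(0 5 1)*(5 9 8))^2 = (0 7 8 5)(1 9 10 3) = [7, 9, 2, 1, 4, 0, 6, 8, 5, 10, 3]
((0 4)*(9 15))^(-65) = (0 4)(9 15) = [4, 1, 2, 3, 0, 5, 6, 7, 8, 15, 10, 11, 12, 13, 14, 9]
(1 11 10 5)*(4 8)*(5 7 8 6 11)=(1 5)(4 6 11 10 7 8)=[0, 5, 2, 3, 6, 1, 11, 8, 4, 9, 7, 10]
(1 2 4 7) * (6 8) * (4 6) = (1 2 6 8 4 7) = [0, 2, 6, 3, 7, 5, 8, 1, 4]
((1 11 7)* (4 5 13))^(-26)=(1 11 7)(4 5 13)=[0, 11, 2, 3, 5, 13, 6, 1, 8, 9, 10, 7, 12, 4]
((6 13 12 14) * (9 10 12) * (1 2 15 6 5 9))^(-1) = (1 13 6 15 2)(5 14 12 10 9) = [0, 13, 1, 3, 4, 14, 15, 7, 8, 5, 9, 11, 10, 6, 12, 2]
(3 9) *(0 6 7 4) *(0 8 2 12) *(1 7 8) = [6, 7, 12, 9, 1, 5, 8, 4, 2, 3, 10, 11, 0] = (0 6 8 2 12)(1 7 4)(3 9)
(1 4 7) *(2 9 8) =(1 4 7)(2 9 8) =[0, 4, 9, 3, 7, 5, 6, 1, 2, 8]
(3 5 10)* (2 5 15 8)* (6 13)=(2 5 10 3 15 8)(6 13)=[0, 1, 5, 15, 4, 10, 13, 7, 2, 9, 3, 11, 12, 6, 14, 8]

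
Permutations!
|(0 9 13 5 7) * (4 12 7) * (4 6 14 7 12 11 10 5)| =10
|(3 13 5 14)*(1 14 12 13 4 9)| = 15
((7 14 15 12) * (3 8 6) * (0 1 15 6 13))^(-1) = [13, 0, 2, 6, 4, 5, 14, 12, 3, 9, 10, 11, 15, 8, 7, 1] = (0 13 8 3 6 14 7 12 15 1)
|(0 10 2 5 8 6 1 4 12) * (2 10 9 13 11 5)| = |(0 9 13 11 5 8 6 1 4 12)| = 10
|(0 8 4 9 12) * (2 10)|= |(0 8 4 9 12)(2 10)|= 10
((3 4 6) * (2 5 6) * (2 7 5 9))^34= (9)(3 6 5 7 4)= [0, 1, 2, 6, 3, 7, 5, 4, 8, 9]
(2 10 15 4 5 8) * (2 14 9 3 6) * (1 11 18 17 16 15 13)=(1 11 18 17 16 15 4 5 8 14 9 3 6 2 10 13)=[0, 11, 10, 6, 5, 8, 2, 7, 14, 3, 13, 18, 12, 1, 9, 4, 15, 16, 17]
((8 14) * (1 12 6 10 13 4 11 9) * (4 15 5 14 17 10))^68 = (1 6 11)(4 9 12)(5 13 17 14 15 10 8) = [0, 6, 2, 3, 9, 13, 11, 7, 5, 12, 8, 1, 4, 17, 15, 10, 16, 14]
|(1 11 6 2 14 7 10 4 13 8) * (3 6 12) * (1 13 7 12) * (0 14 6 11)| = |(0 14 12 3 11 1)(2 6)(4 7 10)(8 13)| = 6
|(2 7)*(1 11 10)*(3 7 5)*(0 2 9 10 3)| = |(0 2 5)(1 11 3 7 9 10)| = 6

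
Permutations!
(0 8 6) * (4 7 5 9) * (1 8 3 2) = (0 3 2 1 8 6)(4 7 5 9) = [3, 8, 1, 2, 7, 9, 0, 5, 6, 4]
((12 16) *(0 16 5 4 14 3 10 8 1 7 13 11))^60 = (0 8 5 13 3 16 1 4 11 10 12 7 14) = [8, 4, 2, 16, 11, 13, 6, 14, 5, 9, 12, 10, 7, 3, 0, 15, 1]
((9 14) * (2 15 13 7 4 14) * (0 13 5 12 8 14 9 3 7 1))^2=(0 1 13)(2 5 8 3 4)(7 9 15 12 14)=[1, 13, 5, 4, 2, 8, 6, 9, 3, 15, 10, 11, 14, 0, 7, 12]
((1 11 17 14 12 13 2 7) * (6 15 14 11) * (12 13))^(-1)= (1 7 2 13 14 15 6)(11 17)= [0, 7, 13, 3, 4, 5, 1, 2, 8, 9, 10, 17, 12, 14, 15, 6, 16, 11]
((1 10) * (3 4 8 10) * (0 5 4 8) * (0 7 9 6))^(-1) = (0 6 9 7 4 5)(1 10 8 3) = [6, 10, 2, 1, 5, 0, 9, 4, 3, 7, 8]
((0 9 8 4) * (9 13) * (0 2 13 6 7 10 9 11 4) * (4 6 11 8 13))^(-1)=[8, 1, 4, 3, 2, 5, 11, 6, 13, 10, 7, 0, 12, 9]=(0 8 13 9 10 7 6 11)(2 4)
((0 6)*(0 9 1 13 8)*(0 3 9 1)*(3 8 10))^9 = (0 1 10 9 6 13 3) = [1, 10, 2, 0, 4, 5, 13, 7, 8, 6, 9, 11, 12, 3]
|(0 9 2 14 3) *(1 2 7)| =|(0 9 7 1 2 14 3)| =7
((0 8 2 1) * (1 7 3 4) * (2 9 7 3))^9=(0 8 9 7 2 3 4 1)=[8, 0, 3, 4, 1, 5, 6, 2, 9, 7]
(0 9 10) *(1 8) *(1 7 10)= [9, 8, 2, 3, 4, 5, 6, 10, 7, 1, 0]= (0 9 1 8 7 10)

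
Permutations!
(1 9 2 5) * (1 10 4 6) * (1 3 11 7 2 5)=(1 9 5 10 4 6 3 11 7 2)=[0, 9, 1, 11, 6, 10, 3, 2, 8, 5, 4, 7]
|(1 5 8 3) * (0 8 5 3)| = 2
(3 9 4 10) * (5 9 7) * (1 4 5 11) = [0, 4, 2, 7, 10, 9, 6, 11, 8, 5, 3, 1] = (1 4 10 3 7 11)(5 9)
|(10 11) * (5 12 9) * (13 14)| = |(5 12 9)(10 11)(13 14)| = 6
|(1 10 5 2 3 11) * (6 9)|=|(1 10 5 2 3 11)(6 9)|=6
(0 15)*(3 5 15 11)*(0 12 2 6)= (0 11 3 5 15 12 2 6)= [11, 1, 6, 5, 4, 15, 0, 7, 8, 9, 10, 3, 2, 13, 14, 12]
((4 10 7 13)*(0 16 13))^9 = (0 4)(7 13)(10 16) = [4, 1, 2, 3, 0, 5, 6, 13, 8, 9, 16, 11, 12, 7, 14, 15, 10]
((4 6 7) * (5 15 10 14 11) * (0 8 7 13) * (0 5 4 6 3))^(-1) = (0 3 4 11 14 10 15 5 13 6 7 8) = [3, 1, 2, 4, 11, 13, 7, 8, 0, 9, 15, 14, 12, 6, 10, 5]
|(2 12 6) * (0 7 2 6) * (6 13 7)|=6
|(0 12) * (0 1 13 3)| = 5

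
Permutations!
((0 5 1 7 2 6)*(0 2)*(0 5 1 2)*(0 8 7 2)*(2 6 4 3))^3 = (0 8)(1 7)(5 6) = [8, 7, 2, 3, 4, 6, 5, 1, 0]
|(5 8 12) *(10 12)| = |(5 8 10 12)| = 4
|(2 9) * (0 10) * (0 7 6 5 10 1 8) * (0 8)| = 4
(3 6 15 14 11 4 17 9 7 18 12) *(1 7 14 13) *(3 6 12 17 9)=[0, 7, 2, 12, 9, 5, 15, 18, 8, 14, 10, 4, 6, 1, 11, 13, 16, 3, 17]=(1 7 18 17 3 12 6 15 13)(4 9 14 11)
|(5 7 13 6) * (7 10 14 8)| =|(5 10 14 8 7 13 6)| =7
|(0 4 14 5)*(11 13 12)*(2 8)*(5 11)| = 14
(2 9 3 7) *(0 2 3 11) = (0 2 9 11)(3 7) = [2, 1, 9, 7, 4, 5, 6, 3, 8, 11, 10, 0]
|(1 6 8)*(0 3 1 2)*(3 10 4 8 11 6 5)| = 30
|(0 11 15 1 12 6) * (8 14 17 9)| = 12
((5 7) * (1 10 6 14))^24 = [0, 1, 2, 3, 4, 5, 6, 7, 8, 9, 10, 11, 12, 13, 14] = (14)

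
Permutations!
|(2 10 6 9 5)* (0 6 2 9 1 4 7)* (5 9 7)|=|(0 6 1 4 5 7)(2 10)|=6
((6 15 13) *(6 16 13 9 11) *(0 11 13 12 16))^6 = (16) = [0, 1, 2, 3, 4, 5, 6, 7, 8, 9, 10, 11, 12, 13, 14, 15, 16]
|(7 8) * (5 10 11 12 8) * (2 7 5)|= 10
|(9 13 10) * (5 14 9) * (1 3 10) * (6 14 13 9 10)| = |(1 3 6 14 10 5 13)| = 7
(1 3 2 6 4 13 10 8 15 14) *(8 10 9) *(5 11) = (1 3 2 6 4 13 9 8 15 14)(5 11) = [0, 3, 6, 2, 13, 11, 4, 7, 15, 8, 10, 5, 12, 9, 1, 14]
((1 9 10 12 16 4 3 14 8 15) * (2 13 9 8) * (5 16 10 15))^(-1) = (1 15 9 13 2 14 3 4 16 5 8)(10 12) = [0, 15, 14, 4, 16, 8, 6, 7, 1, 13, 12, 11, 10, 2, 3, 9, 5]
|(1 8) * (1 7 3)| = |(1 8 7 3)| = 4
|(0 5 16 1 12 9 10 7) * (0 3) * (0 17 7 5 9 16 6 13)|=6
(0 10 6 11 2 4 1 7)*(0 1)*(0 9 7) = [10, 0, 4, 3, 9, 5, 11, 1, 8, 7, 6, 2] = (0 10 6 11 2 4 9 7 1)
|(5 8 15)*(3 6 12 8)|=|(3 6 12 8 15 5)|=6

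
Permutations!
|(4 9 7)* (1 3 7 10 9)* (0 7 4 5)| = |(0 7 5)(1 3 4)(9 10)| = 6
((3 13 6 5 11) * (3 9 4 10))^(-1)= [0, 1, 2, 10, 9, 6, 13, 7, 8, 11, 4, 5, 12, 3]= (3 10 4 9 11 5 6 13)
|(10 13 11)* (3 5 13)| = 5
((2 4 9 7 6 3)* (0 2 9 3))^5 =(0 7 3 2 6 9 4) =[7, 1, 6, 2, 0, 5, 9, 3, 8, 4]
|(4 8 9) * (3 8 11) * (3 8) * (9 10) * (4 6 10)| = |(4 11 8)(6 10 9)| = 3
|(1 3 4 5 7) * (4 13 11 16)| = 8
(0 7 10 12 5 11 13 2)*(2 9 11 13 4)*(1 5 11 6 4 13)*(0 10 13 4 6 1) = (0 7 13 9 1 5)(2 10 12 11 4) = [7, 5, 10, 3, 2, 0, 6, 13, 8, 1, 12, 4, 11, 9]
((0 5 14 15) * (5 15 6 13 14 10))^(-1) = (0 15)(5 10)(6 14 13) = [15, 1, 2, 3, 4, 10, 14, 7, 8, 9, 5, 11, 12, 6, 13, 0]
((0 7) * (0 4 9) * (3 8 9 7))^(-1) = (0 9 8 3)(4 7) = [9, 1, 2, 0, 7, 5, 6, 4, 3, 8]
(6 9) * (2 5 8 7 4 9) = [0, 1, 5, 3, 9, 8, 2, 4, 7, 6] = (2 5 8 7 4 9 6)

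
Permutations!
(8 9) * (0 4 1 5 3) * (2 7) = (0 4 1 5 3)(2 7)(8 9) = [4, 5, 7, 0, 1, 3, 6, 2, 9, 8]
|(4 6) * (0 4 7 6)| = |(0 4)(6 7)| = 2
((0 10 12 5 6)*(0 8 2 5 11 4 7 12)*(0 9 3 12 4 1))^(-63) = (12)(2 5 6 8)(4 7) = [0, 1, 5, 3, 7, 6, 8, 4, 2, 9, 10, 11, 12]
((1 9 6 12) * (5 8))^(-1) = (1 12 6 9)(5 8) = [0, 12, 2, 3, 4, 8, 9, 7, 5, 1, 10, 11, 6]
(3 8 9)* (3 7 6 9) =(3 8)(6 9 7) =[0, 1, 2, 8, 4, 5, 9, 6, 3, 7]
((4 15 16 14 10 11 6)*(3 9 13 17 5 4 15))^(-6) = (17) = [0, 1, 2, 3, 4, 5, 6, 7, 8, 9, 10, 11, 12, 13, 14, 15, 16, 17]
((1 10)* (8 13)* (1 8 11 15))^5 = (1 15 11 13 8 10) = [0, 15, 2, 3, 4, 5, 6, 7, 10, 9, 1, 13, 12, 8, 14, 11]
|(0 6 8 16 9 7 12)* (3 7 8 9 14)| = |(0 6 9 8 16 14 3 7 12)| = 9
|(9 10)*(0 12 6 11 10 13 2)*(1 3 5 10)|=|(0 12 6 11 1 3 5 10 9 13 2)|=11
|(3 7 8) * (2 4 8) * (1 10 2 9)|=|(1 10 2 4 8 3 7 9)|=8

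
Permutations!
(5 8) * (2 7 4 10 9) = (2 7 4 10 9)(5 8) = [0, 1, 7, 3, 10, 8, 6, 4, 5, 2, 9]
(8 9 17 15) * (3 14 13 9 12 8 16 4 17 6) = [0, 1, 2, 14, 17, 5, 3, 7, 12, 6, 10, 11, 8, 9, 13, 16, 4, 15] = (3 14 13 9 6)(4 17 15 16)(8 12)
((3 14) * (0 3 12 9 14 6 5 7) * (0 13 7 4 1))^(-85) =(0 1 4 5 6 3)(7 13)(9 12 14) =[1, 4, 2, 0, 5, 6, 3, 13, 8, 12, 10, 11, 14, 7, 9]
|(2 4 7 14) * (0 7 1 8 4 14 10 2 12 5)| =|(0 7 10 2 14 12 5)(1 8 4)| =21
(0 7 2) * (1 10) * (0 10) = (0 7 2 10 1) = [7, 0, 10, 3, 4, 5, 6, 2, 8, 9, 1]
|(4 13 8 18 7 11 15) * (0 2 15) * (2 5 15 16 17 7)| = |(0 5 15 4 13 8 18 2 16 17 7 11)| = 12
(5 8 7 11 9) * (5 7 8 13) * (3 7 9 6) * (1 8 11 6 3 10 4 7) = [0, 8, 2, 1, 7, 13, 10, 6, 11, 9, 4, 3, 12, 5] = (1 8 11 3)(4 7 6 10)(5 13)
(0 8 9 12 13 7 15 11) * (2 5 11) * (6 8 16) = [16, 1, 5, 3, 4, 11, 8, 15, 9, 12, 10, 0, 13, 7, 14, 2, 6] = (0 16 6 8 9 12 13 7 15 2 5 11)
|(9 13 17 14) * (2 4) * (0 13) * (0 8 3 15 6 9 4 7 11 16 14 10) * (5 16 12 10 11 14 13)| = 40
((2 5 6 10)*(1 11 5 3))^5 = (1 2 6 11 3 10 5) = [0, 2, 6, 10, 4, 1, 11, 7, 8, 9, 5, 3]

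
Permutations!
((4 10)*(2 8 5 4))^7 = (2 5 10 8 4) = [0, 1, 5, 3, 2, 10, 6, 7, 4, 9, 8]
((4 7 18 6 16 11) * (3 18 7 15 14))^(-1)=(3 14 15 4 11 16 6 18)=[0, 1, 2, 14, 11, 5, 18, 7, 8, 9, 10, 16, 12, 13, 15, 4, 6, 17, 3]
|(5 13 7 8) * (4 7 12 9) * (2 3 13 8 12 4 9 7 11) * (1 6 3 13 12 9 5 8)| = 28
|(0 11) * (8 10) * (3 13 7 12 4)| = 10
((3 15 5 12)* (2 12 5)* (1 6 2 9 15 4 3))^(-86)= (15)(1 2)(6 12)= [0, 2, 1, 3, 4, 5, 12, 7, 8, 9, 10, 11, 6, 13, 14, 15]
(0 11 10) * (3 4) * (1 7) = (0 11 10)(1 7)(3 4) = [11, 7, 2, 4, 3, 5, 6, 1, 8, 9, 0, 10]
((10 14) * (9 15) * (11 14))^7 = (9 15)(10 11 14) = [0, 1, 2, 3, 4, 5, 6, 7, 8, 15, 11, 14, 12, 13, 10, 9]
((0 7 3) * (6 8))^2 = (8)(0 3 7) = [3, 1, 2, 7, 4, 5, 6, 0, 8]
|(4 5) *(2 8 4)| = 4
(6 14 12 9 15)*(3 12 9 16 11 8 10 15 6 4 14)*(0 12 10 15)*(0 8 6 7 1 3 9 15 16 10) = [12, 3, 2, 0, 14, 5, 9, 1, 16, 7, 8, 6, 10, 13, 15, 4, 11] = (0 12 10 8 16 11 6 9 7 1 3)(4 14 15)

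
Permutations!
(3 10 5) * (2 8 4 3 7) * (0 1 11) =[1, 11, 8, 10, 3, 7, 6, 2, 4, 9, 5, 0] =(0 1 11)(2 8 4 3 10 5 7)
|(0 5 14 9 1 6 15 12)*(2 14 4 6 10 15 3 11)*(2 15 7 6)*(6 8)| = |(0 5 4 2 14 9 1 10 7 8 6 3 11 15 12)| = 15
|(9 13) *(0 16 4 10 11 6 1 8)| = 8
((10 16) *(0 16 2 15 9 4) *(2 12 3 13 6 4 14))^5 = [13, 1, 15, 16, 3, 5, 12, 7, 8, 14, 4, 11, 0, 10, 2, 9, 6] = (0 13 10 4 3 16 6 12)(2 15 9 14)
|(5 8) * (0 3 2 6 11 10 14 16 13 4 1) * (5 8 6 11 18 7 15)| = |(0 3 2 11 10 14 16 13 4 1)(5 6 18 7 15)| = 10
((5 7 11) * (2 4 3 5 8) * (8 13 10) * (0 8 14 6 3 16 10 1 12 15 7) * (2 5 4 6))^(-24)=(2 16 6 10 3 14 4)=[0, 1, 16, 14, 2, 5, 10, 7, 8, 9, 3, 11, 12, 13, 4, 15, 6]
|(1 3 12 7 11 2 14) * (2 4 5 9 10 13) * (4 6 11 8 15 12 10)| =|(1 3 10 13 2 14)(4 5 9)(6 11)(7 8 15 12)| =12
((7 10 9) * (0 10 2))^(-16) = (0 2 7 9 10) = [2, 1, 7, 3, 4, 5, 6, 9, 8, 10, 0]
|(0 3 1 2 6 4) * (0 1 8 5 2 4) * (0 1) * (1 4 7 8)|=9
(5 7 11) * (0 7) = (0 7 11 5) = [7, 1, 2, 3, 4, 0, 6, 11, 8, 9, 10, 5]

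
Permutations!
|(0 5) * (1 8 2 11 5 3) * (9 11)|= |(0 3 1 8 2 9 11 5)|= 8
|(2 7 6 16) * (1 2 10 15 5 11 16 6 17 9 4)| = 30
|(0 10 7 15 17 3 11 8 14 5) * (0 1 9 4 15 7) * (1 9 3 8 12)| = 28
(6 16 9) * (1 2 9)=(1 2 9 6 16)=[0, 2, 9, 3, 4, 5, 16, 7, 8, 6, 10, 11, 12, 13, 14, 15, 1]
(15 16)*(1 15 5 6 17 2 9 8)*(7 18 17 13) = [0, 15, 9, 3, 4, 6, 13, 18, 1, 8, 10, 11, 12, 7, 14, 16, 5, 2, 17] = (1 15 16 5 6 13 7 18 17 2 9 8)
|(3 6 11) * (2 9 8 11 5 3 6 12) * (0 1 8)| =10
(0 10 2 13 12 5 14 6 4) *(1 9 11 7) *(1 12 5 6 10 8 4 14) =(0 8 4)(1 9 11 7 12 6 14 10 2 13 5) =[8, 9, 13, 3, 0, 1, 14, 12, 4, 11, 2, 7, 6, 5, 10]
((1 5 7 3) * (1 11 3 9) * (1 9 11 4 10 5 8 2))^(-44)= [0, 8, 1, 7, 11, 4, 6, 10, 2, 9, 3, 5]= (1 8 2)(3 7 10)(4 11 5)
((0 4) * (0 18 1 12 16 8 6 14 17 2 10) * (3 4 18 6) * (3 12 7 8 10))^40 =[0, 1, 14, 17, 2, 5, 3, 7, 8, 9, 10, 11, 12, 13, 4, 15, 16, 6, 18] =(18)(2 14 4)(3 17 6)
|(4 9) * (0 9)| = |(0 9 4)| = 3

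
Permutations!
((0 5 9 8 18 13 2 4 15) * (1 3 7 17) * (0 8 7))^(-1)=(0 3 1 17 7 9 5)(2 13 18 8 15 4)=[3, 17, 13, 1, 2, 0, 6, 9, 15, 5, 10, 11, 12, 18, 14, 4, 16, 7, 8]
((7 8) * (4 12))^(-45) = (4 12)(7 8) = [0, 1, 2, 3, 12, 5, 6, 8, 7, 9, 10, 11, 4]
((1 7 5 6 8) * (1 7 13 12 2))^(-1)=(1 2 12 13)(5 7 8 6)=[0, 2, 12, 3, 4, 7, 5, 8, 6, 9, 10, 11, 13, 1]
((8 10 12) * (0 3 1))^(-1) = (0 1 3)(8 12 10) = [1, 3, 2, 0, 4, 5, 6, 7, 12, 9, 8, 11, 10]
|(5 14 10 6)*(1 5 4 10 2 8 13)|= 6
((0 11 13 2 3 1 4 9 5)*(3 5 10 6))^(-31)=(0 5 2 13 11)(1 3 6 10 9 4)=[5, 3, 13, 6, 1, 2, 10, 7, 8, 4, 9, 0, 12, 11]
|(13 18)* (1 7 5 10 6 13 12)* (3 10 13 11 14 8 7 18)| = 9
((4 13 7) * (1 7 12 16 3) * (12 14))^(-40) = (16) = [0, 1, 2, 3, 4, 5, 6, 7, 8, 9, 10, 11, 12, 13, 14, 15, 16]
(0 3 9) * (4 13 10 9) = [3, 1, 2, 4, 13, 5, 6, 7, 8, 0, 9, 11, 12, 10] = (0 3 4 13 10 9)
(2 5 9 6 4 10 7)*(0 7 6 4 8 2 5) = (0 7 5 9 4 10 6 8 2) = [7, 1, 0, 3, 10, 9, 8, 5, 2, 4, 6]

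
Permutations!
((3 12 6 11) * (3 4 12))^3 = (4 11 6 12) = [0, 1, 2, 3, 11, 5, 12, 7, 8, 9, 10, 6, 4]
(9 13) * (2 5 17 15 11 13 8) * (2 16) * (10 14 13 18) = (2 5 17 15 11 18 10 14 13 9 8 16) = [0, 1, 5, 3, 4, 17, 6, 7, 16, 8, 14, 18, 12, 9, 13, 11, 2, 15, 10]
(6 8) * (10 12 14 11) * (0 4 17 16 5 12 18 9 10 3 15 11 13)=(0 4 17 16 5 12 14 13)(3 15 11)(6 8)(9 10 18)=[4, 1, 2, 15, 17, 12, 8, 7, 6, 10, 18, 3, 14, 0, 13, 11, 5, 16, 9]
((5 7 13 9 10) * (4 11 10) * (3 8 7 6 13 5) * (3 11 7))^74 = (4 5 13)(6 9 7) = [0, 1, 2, 3, 5, 13, 9, 6, 8, 7, 10, 11, 12, 4]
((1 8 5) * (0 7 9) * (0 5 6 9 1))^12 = (0 9 8 7 5 6 1) = [9, 0, 2, 3, 4, 6, 1, 5, 7, 8]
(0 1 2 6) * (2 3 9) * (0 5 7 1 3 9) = [3, 9, 6, 0, 4, 7, 5, 1, 8, 2] = (0 3)(1 9 2 6 5 7)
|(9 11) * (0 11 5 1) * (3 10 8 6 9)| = |(0 11 3 10 8 6 9 5 1)| = 9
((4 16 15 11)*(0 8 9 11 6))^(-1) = [6, 1, 2, 3, 11, 5, 15, 7, 0, 8, 10, 9, 12, 13, 14, 16, 4] = (0 6 15 16 4 11 9 8)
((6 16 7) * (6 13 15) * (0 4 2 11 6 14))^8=[15, 1, 0, 3, 14, 5, 2, 6, 8, 9, 10, 4, 12, 16, 13, 7, 11]=(0 15 7 6 2)(4 14 13 16 11)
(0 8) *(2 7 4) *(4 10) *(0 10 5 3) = (0 8 10 4 2 7 5 3) = [8, 1, 7, 0, 2, 3, 6, 5, 10, 9, 4]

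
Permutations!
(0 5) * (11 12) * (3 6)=[5, 1, 2, 6, 4, 0, 3, 7, 8, 9, 10, 12, 11]=(0 5)(3 6)(11 12)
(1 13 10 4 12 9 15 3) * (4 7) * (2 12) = [0, 13, 12, 1, 2, 5, 6, 4, 8, 15, 7, 11, 9, 10, 14, 3] = (1 13 10 7 4 2 12 9 15 3)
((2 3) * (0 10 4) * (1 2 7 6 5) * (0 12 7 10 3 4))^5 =(0 10 3)(1 6 12 2 5 7 4) =[10, 6, 5, 0, 1, 7, 12, 4, 8, 9, 3, 11, 2]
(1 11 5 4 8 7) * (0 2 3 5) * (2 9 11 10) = (0 9 11)(1 10 2 3 5 4 8 7) = [9, 10, 3, 5, 8, 4, 6, 1, 7, 11, 2, 0]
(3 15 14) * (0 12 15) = (0 12 15 14 3) = [12, 1, 2, 0, 4, 5, 6, 7, 8, 9, 10, 11, 15, 13, 3, 14]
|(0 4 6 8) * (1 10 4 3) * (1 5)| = 8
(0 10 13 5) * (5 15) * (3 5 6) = (0 10 13 15 6 3 5) = [10, 1, 2, 5, 4, 0, 3, 7, 8, 9, 13, 11, 12, 15, 14, 6]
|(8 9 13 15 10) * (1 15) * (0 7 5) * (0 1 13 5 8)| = |(0 7 8 9 5 1 15 10)| = 8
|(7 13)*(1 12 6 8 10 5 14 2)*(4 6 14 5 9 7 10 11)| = |(1 12 14 2)(4 6 8 11)(7 13 10 9)| = 4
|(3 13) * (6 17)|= |(3 13)(6 17)|= 2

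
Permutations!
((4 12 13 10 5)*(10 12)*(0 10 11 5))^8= (13)(4 5 11)= [0, 1, 2, 3, 5, 11, 6, 7, 8, 9, 10, 4, 12, 13]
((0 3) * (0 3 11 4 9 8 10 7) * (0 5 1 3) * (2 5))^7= (0 2 9 3 7 4 1 10 11 5 8)= [2, 10, 9, 7, 1, 8, 6, 4, 0, 3, 11, 5]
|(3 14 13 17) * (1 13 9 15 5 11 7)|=10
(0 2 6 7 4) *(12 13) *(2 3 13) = (0 3 13 12 2 6 7 4) = [3, 1, 6, 13, 0, 5, 7, 4, 8, 9, 10, 11, 2, 12]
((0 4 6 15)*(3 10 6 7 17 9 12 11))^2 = (0 7 9 11 10 15 4 17 12 3 6) = [7, 1, 2, 6, 17, 5, 0, 9, 8, 11, 15, 10, 3, 13, 14, 4, 16, 12]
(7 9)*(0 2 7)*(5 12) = (0 2 7 9)(5 12) = [2, 1, 7, 3, 4, 12, 6, 9, 8, 0, 10, 11, 5]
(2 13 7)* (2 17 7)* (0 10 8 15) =(0 10 8 15)(2 13)(7 17) =[10, 1, 13, 3, 4, 5, 6, 17, 15, 9, 8, 11, 12, 2, 14, 0, 16, 7]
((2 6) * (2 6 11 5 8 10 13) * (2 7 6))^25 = (2 11 5 8 10 13 7 6) = [0, 1, 11, 3, 4, 8, 2, 6, 10, 9, 13, 5, 12, 7]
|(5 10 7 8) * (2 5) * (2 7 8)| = |(2 5 10 8 7)| = 5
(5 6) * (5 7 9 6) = (6 7 9) = [0, 1, 2, 3, 4, 5, 7, 9, 8, 6]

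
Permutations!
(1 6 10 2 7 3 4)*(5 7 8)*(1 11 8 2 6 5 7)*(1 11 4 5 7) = [0, 7, 2, 5, 4, 11, 10, 3, 1, 9, 6, 8] = (1 7 3 5 11 8)(6 10)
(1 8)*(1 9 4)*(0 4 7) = (0 4 1 8 9 7) = [4, 8, 2, 3, 1, 5, 6, 0, 9, 7]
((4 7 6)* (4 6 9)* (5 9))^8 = [0, 1, 2, 3, 4, 5, 6, 7, 8, 9] = (9)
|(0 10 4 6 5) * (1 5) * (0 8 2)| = 8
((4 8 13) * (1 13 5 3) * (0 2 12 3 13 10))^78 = (4 5)(8 13) = [0, 1, 2, 3, 5, 4, 6, 7, 13, 9, 10, 11, 12, 8]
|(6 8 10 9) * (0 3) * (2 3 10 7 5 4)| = |(0 10 9 6 8 7 5 4 2 3)| = 10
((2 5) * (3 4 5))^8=(5)=[0, 1, 2, 3, 4, 5]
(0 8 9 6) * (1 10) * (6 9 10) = (0 8 10 1 6) = [8, 6, 2, 3, 4, 5, 0, 7, 10, 9, 1]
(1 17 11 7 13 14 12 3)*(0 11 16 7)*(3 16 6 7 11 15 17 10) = (0 15 17 6 7 13 14 12 16 11)(1 10 3) = [15, 10, 2, 1, 4, 5, 7, 13, 8, 9, 3, 0, 16, 14, 12, 17, 11, 6]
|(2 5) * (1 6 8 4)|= 4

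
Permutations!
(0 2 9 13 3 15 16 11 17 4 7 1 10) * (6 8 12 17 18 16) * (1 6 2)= [1, 10, 9, 15, 7, 5, 8, 6, 12, 13, 0, 18, 17, 3, 14, 2, 11, 4, 16]= (0 1 10)(2 9 13 3 15)(4 7 6 8 12 17)(11 18 16)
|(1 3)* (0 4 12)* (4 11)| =|(0 11 4 12)(1 3)| =4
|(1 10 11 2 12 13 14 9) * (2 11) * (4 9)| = |(1 10 2 12 13 14 4 9)| = 8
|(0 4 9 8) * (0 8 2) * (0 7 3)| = 6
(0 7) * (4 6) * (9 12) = (0 7)(4 6)(9 12) = [7, 1, 2, 3, 6, 5, 4, 0, 8, 12, 10, 11, 9]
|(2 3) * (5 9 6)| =6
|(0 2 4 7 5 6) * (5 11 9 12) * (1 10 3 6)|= 12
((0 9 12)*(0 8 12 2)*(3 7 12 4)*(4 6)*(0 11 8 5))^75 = (0 12 3 6 11 9 5 7 4 8 2) = [12, 1, 0, 6, 8, 7, 11, 4, 2, 5, 10, 9, 3]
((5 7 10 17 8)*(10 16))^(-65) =(5 7 16 10 17 8) =[0, 1, 2, 3, 4, 7, 6, 16, 5, 9, 17, 11, 12, 13, 14, 15, 10, 8]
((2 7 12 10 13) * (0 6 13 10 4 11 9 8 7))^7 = [2, 1, 13, 3, 11, 5, 0, 12, 7, 8, 10, 9, 4, 6] = (0 2 13 6)(4 11 9 8 7 12)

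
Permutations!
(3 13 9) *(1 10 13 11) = (1 10 13 9 3 11) = [0, 10, 2, 11, 4, 5, 6, 7, 8, 3, 13, 1, 12, 9]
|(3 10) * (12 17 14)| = 6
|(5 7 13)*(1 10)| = |(1 10)(5 7 13)| = 6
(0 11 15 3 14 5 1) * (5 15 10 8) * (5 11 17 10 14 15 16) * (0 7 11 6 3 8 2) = (0 17 10 2)(1 7 11 14 16 5)(3 15 8 6) = [17, 7, 0, 15, 4, 1, 3, 11, 6, 9, 2, 14, 12, 13, 16, 8, 5, 10]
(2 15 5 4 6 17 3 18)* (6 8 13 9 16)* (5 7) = [0, 1, 15, 18, 8, 4, 17, 5, 13, 16, 10, 11, 12, 9, 14, 7, 6, 3, 2] = (2 15 7 5 4 8 13 9 16 6 17 3 18)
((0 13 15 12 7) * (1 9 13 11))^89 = [11, 9, 2, 3, 4, 5, 6, 0, 8, 13, 10, 1, 7, 15, 14, 12] = (0 11 1 9 13 15 12 7)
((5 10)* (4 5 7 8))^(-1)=(4 8 7 10 5)=[0, 1, 2, 3, 8, 4, 6, 10, 7, 9, 5]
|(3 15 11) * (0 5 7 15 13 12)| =8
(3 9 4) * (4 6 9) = (3 4)(6 9) = [0, 1, 2, 4, 3, 5, 9, 7, 8, 6]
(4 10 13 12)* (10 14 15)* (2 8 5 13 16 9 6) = (2 8 5 13 12 4 14 15 10 16 9 6) = [0, 1, 8, 3, 14, 13, 2, 7, 5, 6, 16, 11, 4, 12, 15, 10, 9]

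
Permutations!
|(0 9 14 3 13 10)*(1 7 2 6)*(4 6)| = 30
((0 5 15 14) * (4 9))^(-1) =(0 14 15 5)(4 9) =[14, 1, 2, 3, 9, 0, 6, 7, 8, 4, 10, 11, 12, 13, 15, 5]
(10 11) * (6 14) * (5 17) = (5 17)(6 14)(10 11) = [0, 1, 2, 3, 4, 17, 14, 7, 8, 9, 11, 10, 12, 13, 6, 15, 16, 5]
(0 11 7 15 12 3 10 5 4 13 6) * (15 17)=(0 11 7 17 15 12 3 10 5 4 13 6)=[11, 1, 2, 10, 13, 4, 0, 17, 8, 9, 5, 7, 3, 6, 14, 12, 16, 15]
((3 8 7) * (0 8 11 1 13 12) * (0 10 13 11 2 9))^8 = (0 7 2)(3 9 8)(10 12 13) = [7, 1, 0, 9, 4, 5, 6, 2, 3, 8, 12, 11, 13, 10]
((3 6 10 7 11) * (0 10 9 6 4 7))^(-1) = (0 10)(3 11 7 4)(6 9) = [10, 1, 2, 11, 3, 5, 9, 4, 8, 6, 0, 7]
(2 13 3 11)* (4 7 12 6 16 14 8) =(2 13 3 11)(4 7 12 6 16 14 8) =[0, 1, 13, 11, 7, 5, 16, 12, 4, 9, 10, 2, 6, 3, 8, 15, 14]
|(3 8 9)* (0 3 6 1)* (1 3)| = 4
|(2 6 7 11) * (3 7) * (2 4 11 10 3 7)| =|(2 6 7 10 3)(4 11)| =10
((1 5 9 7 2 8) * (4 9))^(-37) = (1 2 9 5 8 7 4) = [0, 2, 9, 3, 1, 8, 6, 4, 7, 5]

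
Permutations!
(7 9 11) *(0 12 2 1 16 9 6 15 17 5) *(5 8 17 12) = [5, 16, 1, 3, 4, 0, 15, 6, 17, 11, 10, 7, 2, 13, 14, 12, 9, 8] = (0 5)(1 16 9 11 7 6 15 12 2)(8 17)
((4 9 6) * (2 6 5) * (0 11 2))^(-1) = (0 5 9 4 6 2 11) = [5, 1, 11, 3, 6, 9, 2, 7, 8, 4, 10, 0]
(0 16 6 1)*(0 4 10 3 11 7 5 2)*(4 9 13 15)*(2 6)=(0 16 2)(1 9 13 15 4 10 3 11 7 5 6)=[16, 9, 0, 11, 10, 6, 1, 5, 8, 13, 3, 7, 12, 15, 14, 4, 2]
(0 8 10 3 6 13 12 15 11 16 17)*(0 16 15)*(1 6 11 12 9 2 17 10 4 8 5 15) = (0 5 15 12)(1 6 13 9 2 17 16 10 3 11)(4 8) = [5, 6, 17, 11, 8, 15, 13, 7, 4, 2, 3, 1, 0, 9, 14, 12, 10, 16]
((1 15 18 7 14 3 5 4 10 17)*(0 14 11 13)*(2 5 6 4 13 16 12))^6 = (0 17 16 14 1 12 3 15 2 6 18 5 4 7 13 10 11) = [17, 12, 6, 15, 7, 4, 18, 13, 8, 9, 11, 0, 3, 10, 1, 2, 14, 16, 5]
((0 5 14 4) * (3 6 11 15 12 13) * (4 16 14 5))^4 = (16)(3 12 11)(6 13 15) = [0, 1, 2, 12, 4, 5, 13, 7, 8, 9, 10, 3, 11, 15, 14, 6, 16]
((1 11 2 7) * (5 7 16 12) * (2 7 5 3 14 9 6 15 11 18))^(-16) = (1 6 12)(2 11 14)(3 18 15)(7 9 16) = [0, 6, 11, 18, 4, 5, 12, 9, 8, 16, 10, 14, 1, 13, 2, 3, 7, 17, 15]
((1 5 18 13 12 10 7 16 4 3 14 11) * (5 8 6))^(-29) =[0, 11, 2, 4, 16, 6, 8, 10, 1, 9, 12, 14, 13, 18, 3, 15, 7, 17, 5] =(1 11 14 3 4 16 7 10 12 13 18 5 6 8)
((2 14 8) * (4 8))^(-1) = (2 8 4 14) = [0, 1, 8, 3, 14, 5, 6, 7, 4, 9, 10, 11, 12, 13, 2]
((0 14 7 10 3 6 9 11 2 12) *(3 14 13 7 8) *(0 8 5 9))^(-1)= (0 6 3 8 12 2 11 9 5 14 10 7 13)= [6, 1, 11, 8, 4, 14, 3, 13, 12, 5, 7, 9, 2, 0, 10]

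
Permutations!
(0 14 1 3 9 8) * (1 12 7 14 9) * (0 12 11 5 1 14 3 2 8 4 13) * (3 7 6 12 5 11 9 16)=(0 16 3 14 9 4 13)(1 2 8 5)(6 12)=[16, 2, 8, 14, 13, 1, 12, 7, 5, 4, 10, 11, 6, 0, 9, 15, 3]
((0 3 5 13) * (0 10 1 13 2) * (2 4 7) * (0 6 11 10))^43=(0 13 1 10 11 6 2 7 4 5 3)=[13, 10, 7, 0, 5, 3, 2, 4, 8, 9, 11, 6, 12, 1]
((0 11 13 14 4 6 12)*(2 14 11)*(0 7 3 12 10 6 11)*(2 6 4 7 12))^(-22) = (0 10 11)(2 7)(3 14)(4 13 6) = [10, 1, 7, 14, 13, 5, 4, 2, 8, 9, 11, 0, 12, 6, 3]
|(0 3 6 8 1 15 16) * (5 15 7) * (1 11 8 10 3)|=|(0 1 7 5 15 16)(3 6 10)(8 11)|=6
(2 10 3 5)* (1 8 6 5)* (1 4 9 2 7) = [0, 8, 10, 4, 9, 7, 5, 1, 6, 2, 3] = (1 8 6 5 7)(2 10 3 4 9)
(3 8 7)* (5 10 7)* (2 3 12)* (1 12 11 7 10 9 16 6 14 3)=(1 12 2)(3 8 5 9 16 6 14)(7 11)=[0, 12, 1, 8, 4, 9, 14, 11, 5, 16, 10, 7, 2, 13, 3, 15, 6]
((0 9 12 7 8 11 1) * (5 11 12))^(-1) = (0 1 11 5 9)(7 12 8) = [1, 11, 2, 3, 4, 9, 6, 12, 7, 0, 10, 5, 8]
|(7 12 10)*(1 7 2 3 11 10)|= 12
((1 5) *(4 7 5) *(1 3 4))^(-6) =(3 7)(4 5) =[0, 1, 2, 7, 5, 4, 6, 3]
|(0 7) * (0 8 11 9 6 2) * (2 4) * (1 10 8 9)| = 12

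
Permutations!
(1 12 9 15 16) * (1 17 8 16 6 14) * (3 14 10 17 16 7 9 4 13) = [0, 12, 2, 14, 13, 5, 10, 9, 7, 15, 17, 11, 4, 3, 1, 6, 16, 8] = (1 12 4 13 3 14)(6 10 17 8 7 9 15)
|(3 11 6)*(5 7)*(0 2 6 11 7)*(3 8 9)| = |(11)(0 2 6 8 9 3 7 5)| = 8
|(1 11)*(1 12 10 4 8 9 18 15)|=|(1 11 12 10 4 8 9 18 15)|=9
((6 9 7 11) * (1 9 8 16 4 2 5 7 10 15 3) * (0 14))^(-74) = (1 9 10 15 3)(2 16 6 7)(4 8 11 5) = [0, 9, 16, 1, 8, 4, 7, 2, 11, 10, 15, 5, 12, 13, 14, 3, 6]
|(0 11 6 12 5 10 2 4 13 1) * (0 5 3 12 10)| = |(0 11 6 10 2 4 13 1 5)(3 12)| = 18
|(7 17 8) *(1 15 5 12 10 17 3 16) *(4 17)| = 11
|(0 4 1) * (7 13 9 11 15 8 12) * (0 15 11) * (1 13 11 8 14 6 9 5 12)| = 13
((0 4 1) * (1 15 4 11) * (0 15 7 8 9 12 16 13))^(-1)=[13, 11, 2, 3, 15, 5, 6, 4, 7, 8, 10, 0, 9, 16, 14, 1, 12]=(0 13 16 12 9 8 7 4 15 1 11)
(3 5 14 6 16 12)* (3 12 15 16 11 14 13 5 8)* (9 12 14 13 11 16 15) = (3 8)(5 11 13)(6 16 9 12 14) = [0, 1, 2, 8, 4, 11, 16, 7, 3, 12, 10, 13, 14, 5, 6, 15, 9]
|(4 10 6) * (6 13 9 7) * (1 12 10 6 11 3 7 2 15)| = 42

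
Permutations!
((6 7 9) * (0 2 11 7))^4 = (0 9 11)(2 6 7) = [9, 1, 6, 3, 4, 5, 7, 2, 8, 11, 10, 0]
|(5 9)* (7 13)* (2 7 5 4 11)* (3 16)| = |(2 7 13 5 9 4 11)(3 16)| = 14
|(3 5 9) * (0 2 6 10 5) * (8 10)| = 8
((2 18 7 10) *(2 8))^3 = [0, 1, 10, 3, 4, 5, 6, 2, 7, 9, 18, 11, 12, 13, 14, 15, 16, 17, 8] = (2 10 18 8 7)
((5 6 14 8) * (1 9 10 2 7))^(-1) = (1 7 2 10 9)(5 8 14 6) = [0, 7, 10, 3, 4, 8, 5, 2, 14, 1, 9, 11, 12, 13, 6]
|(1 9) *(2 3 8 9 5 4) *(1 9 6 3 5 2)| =|(9)(1 2 5 4)(3 8 6)| =12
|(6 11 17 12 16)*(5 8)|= |(5 8)(6 11 17 12 16)|= 10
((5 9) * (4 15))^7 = (4 15)(5 9) = [0, 1, 2, 3, 15, 9, 6, 7, 8, 5, 10, 11, 12, 13, 14, 4]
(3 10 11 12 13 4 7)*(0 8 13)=(0 8 13 4 7 3 10 11 12)=[8, 1, 2, 10, 7, 5, 6, 3, 13, 9, 11, 12, 0, 4]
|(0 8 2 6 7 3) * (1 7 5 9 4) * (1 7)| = |(0 8 2 6 5 9 4 7 3)| = 9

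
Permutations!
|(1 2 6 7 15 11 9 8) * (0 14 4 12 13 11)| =13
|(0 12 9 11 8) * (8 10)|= 6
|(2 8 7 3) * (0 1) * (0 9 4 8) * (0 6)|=9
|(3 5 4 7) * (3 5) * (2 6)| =|(2 6)(4 7 5)| =6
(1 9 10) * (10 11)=(1 9 11 10)=[0, 9, 2, 3, 4, 5, 6, 7, 8, 11, 1, 10]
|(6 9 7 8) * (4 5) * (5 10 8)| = 7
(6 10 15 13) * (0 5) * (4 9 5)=(0 4 9 5)(6 10 15 13)=[4, 1, 2, 3, 9, 0, 10, 7, 8, 5, 15, 11, 12, 6, 14, 13]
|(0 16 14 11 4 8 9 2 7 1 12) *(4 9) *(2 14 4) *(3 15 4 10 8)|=|(0 16 10 8 2 7 1 12)(3 15 4)(9 14 11)|=24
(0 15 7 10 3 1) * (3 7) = (0 15 3 1)(7 10) = [15, 0, 2, 1, 4, 5, 6, 10, 8, 9, 7, 11, 12, 13, 14, 3]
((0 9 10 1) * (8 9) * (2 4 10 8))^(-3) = (0 4 1 2 10)(8 9) = [4, 2, 10, 3, 1, 5, 6, 7, 9, 8, 0]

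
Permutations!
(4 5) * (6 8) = (4 5)(6 8) = [0, 1, 2, 3, 5, 4, 8, 7, 6]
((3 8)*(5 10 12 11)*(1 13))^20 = [0, 1, 2, 3, 4, 5, 6, 7, 8, 9, 10, 11, 12, 13] = (13)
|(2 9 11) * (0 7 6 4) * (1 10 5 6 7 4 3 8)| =|(0 4)(1 10 5 6 3 8)(2 9 11)| =6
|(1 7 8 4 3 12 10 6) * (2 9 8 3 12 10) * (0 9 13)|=|(0 9 8 4 12 2 13)(1 7 3 10 6)|=35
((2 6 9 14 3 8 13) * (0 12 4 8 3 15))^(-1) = [15, 1, 13, 3, 12, 5, 2, 7, 4, 6, 10, 11, 0, 8, 9, 14] = (0 15 14 9 6 2 13 8 4 12)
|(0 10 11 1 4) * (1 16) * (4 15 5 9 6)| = 10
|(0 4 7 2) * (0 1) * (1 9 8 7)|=12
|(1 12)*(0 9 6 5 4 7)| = |(0 9 6 5 4 7)(1 12)| = 6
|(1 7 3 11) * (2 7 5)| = 6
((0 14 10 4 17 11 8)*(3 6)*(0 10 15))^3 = (3 6)(4 8 17 10 11) = [0, 1, 2, 6, 8, 5, 3, 7, 17, 9, 11, 4, 12, 13, 14, 15, 16, 10]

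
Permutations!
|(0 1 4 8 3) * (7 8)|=6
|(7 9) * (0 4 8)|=6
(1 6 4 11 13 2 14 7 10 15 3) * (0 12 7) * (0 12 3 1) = [3, 6, 14, 0, 11, 5, 4, 10, 8, 9, 15, 13, 7, 2, 12, 1] = (0 3)(1 6 4 11 13 2 14 12 7 10 15)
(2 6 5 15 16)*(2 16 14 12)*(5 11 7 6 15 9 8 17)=(2 15 14 12)(5 9 8 17)(6 11 7)=[0, 1, 15, 3, 4, 9, 11, 6, 17, 8, 10, 7, 2, 13, 12, 14, 16, 5]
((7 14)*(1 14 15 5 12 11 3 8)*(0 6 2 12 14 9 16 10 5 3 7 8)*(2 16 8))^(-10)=(0 16 5 2 11 15)(1 8 9)(3 6 10 14 12 7)=[16, 8, 11, 6, 4, 2, 10, 3, 9, 1, 14, 15, 7, 13, 12, 0, 5]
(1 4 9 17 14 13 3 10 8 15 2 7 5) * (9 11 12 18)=(1 4 11 12 18 9 17 14 13 3 10 8 15 2 7 5)=[0, 4, 7, 10, 11, 1, 6, 5, 15, 17, 8, 12, 18, 3, 13, 2, 16, 14, 9]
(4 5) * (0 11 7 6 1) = (0 11 7 6 1)(4 5) = [11, 0, 2, 3, 5, 4, 1, 6, 8, 9, 10, 7]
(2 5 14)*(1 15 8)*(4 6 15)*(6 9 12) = (1 4 9 12 6 15 8)(2 5 14) = [0, 4, 5, 3, 9, 14, 15, 7, 1, 12, 10, 11, 6, 13, 2, 8]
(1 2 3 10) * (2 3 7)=(1 3 10)(2 7)=[0, 3, 7, 10, 4, 5, 6, 2, 8, 9, 1]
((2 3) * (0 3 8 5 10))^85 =[3, 1, 8, 2, 4, 10, 6, 7, 5, 9, 0] =(0 3 2 8 5 10)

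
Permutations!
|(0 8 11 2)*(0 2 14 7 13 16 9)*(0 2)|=|(0 8 11 14 7 13 16 9 2)|=9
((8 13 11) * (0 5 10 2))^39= (13)(0 2 10 5)= [2, 1, 10, 3, 4, 0, 6, 7, 8, 9, 5, 11, 12, 13]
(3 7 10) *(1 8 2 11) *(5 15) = (1 8 2 11)(3 7 10)(5 15) = [0, 8, 11, 7, 4, 15, 6, 10, 2, 9, 3, 1, 12, 13, 14, 5]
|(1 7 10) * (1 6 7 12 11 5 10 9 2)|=9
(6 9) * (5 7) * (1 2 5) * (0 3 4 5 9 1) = [3, 2, 9, 4, 5, 7, 1, 0, 8, 6] = (0 3 4 5 7)(1 2 9 6)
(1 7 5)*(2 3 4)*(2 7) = (1 2 3 4 7 5) = [0, 2, 3, 4, 7, 1, 6, 5]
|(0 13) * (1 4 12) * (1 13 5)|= 6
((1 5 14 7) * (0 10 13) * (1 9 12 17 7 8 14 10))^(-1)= (0 13 10 5 1)(7 17 12 9)(8 14)= [13, 0, 2, 3, 4, 1, 6, 17, 14, 7, 5, 11, 9, 10, 8, 15, 16, 12]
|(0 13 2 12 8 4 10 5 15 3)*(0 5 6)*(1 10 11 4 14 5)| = 12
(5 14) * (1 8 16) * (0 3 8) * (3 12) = (0 12 3 8 16 1)(5 14) = [12, 0, 2, 8, 4, 14, 6, 7, 16, 9, 10, 11, 3, 13, 5, 15, 1]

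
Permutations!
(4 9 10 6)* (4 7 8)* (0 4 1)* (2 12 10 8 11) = [4, 0, 12, 3, 9, 5, 7, 11, 1, 8, 6, 2, 10] = (0 4 9 8 1)(2 12 10 6 7 11)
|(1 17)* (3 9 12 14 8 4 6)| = |(1 17)(3 9 12 14 8 4 6)| = 14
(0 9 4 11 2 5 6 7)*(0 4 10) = [9, 1, 5, 3, 11, 6, 7, 4, 8, 10, 0, 2] = (0 9 10)(2 5 6 7 4 11)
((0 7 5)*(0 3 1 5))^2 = [0, 3, 2, 5, 4, 1, 6, 7] = (7)(1 3 5)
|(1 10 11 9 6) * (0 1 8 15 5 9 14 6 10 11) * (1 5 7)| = 28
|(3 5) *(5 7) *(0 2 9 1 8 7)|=8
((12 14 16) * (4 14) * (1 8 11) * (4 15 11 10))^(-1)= (1 11 15 12 16 14 4 10 8)= [0, 11, 2, 3, 10, 5, 6, 7, 1, 9, 8, 15, 16, 13, 4, 12, 14]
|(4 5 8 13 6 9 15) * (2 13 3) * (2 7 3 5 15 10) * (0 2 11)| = |(0 2 13 6 9 10 11)(3 7)(4 15)(5 8)| = 14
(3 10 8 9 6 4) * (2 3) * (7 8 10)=(10)(2 3 7 8 9 6 4)=[0, 1, 3, 7, 2, 5, 4, 8, 9, 6, 10]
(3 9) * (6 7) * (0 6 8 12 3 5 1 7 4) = (0 6 4)(1 7 8 12 3 9 5) = [6, 7, 2, 9, 0, 1, 4, 8, 12, 5, 10, 11, 3]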